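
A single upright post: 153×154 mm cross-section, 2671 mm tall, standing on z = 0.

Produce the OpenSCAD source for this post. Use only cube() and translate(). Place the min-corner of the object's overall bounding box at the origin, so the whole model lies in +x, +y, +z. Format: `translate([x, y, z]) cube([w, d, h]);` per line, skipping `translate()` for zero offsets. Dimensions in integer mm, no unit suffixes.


cube([153, 154, 2671]);


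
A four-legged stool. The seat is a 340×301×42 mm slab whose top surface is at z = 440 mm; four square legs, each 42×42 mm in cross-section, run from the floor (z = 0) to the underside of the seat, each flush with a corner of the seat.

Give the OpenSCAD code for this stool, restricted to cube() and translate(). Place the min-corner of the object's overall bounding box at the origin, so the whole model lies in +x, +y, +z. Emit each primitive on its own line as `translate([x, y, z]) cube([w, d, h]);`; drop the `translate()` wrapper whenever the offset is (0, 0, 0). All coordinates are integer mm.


translate([0, 0, 398]) cube([340, 301, 42]);
cube([42, 42, 398]);
translate([298, 0, 0]) cube([42, 42, 398]);
translate([0, 259, 0]) cube([42, 42, 398]);
translate([298, 259, 0]) cube([42, 42, 398]);


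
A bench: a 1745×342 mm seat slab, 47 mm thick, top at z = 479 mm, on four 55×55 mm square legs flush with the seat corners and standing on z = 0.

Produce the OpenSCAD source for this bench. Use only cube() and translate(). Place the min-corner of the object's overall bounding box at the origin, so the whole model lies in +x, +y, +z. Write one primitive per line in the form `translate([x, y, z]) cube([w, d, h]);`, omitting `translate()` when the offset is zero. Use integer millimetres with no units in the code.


translate([0, 0, 432]) cube([1745, 342, 47]);
cube([55, 55, 432]);
translate([0, 287, 0]) cube([55, 55, 432]);
translate([1690, 0, 0]) cube([55, 55, 432]);
translate([1690, 287, 0]) cube([55, 55, 432]);


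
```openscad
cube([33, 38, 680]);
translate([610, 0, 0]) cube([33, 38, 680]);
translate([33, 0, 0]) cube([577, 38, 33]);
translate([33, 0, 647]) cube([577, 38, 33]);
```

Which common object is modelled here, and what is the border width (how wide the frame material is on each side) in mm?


A picture frame. The border width is 33 mm.

Four thin pieces enclosing a rectangular opening — a picture frame. The two full-height stiles are 680 mm tall; the top rail sits at z = 647 and is 33 mm tall, so the border above the opening is 680 − 647 = 33 mm, matching the stile x-width.


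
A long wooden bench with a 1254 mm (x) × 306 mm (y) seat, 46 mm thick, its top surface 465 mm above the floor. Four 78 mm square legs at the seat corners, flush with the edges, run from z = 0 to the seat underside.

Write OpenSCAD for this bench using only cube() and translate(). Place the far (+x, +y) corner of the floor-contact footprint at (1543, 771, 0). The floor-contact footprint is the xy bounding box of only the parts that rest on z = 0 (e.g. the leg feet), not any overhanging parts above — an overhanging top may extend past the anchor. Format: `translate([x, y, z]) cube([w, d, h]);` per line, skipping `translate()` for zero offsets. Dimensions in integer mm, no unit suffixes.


translate([289, 465, 419]) cube([1254, 306, 46]);
translate([289, 465, 0]) cube([78, 78, 419]);
translate([289, 693, 0]) cube([78, 78, 419]);
translate([1465, 465, 0]) cube([78, 78, 419]);
translate([1465, 693, 0]) cube([78, 78, 419]);


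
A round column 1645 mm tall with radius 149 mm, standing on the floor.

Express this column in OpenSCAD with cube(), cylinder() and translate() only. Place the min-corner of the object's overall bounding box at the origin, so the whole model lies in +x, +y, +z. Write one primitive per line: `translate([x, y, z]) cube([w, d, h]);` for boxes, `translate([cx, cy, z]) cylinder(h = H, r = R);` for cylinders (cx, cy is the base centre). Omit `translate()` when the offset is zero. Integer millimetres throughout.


translate([149, 149, 0]) cylinder(h = 1645, r = 149);


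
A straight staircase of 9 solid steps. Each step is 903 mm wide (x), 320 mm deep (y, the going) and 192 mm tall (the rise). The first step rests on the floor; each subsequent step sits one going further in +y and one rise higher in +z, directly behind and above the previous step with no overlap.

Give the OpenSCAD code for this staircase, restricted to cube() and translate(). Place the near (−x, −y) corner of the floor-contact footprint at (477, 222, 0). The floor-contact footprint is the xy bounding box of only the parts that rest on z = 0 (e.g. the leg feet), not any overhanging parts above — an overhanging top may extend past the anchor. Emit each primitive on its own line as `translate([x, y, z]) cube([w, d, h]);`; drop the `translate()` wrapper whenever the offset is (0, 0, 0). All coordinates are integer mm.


translate([477, 222, 0]) cube([903, 320, 192]);
translate([477, 542, 192]) cube([903, 320, 192]);
translate([477, 862, 384]) cube([903, 320, 192]);
translate([477, 1182, 576]) cube([903, 320, 192]);
translate([477, 1502, 768]) cube([903, 320, 192]);
translate([477, 1822, 960]) cube([903, 320, 192]);
translate([477, 2142, 1152]) cube([903, 320, 192]);
translate([477, 2462, 1344]) cube([903, 320, 192]);
translate([477, 2782, 1536]) cube([903, 320, 192]);


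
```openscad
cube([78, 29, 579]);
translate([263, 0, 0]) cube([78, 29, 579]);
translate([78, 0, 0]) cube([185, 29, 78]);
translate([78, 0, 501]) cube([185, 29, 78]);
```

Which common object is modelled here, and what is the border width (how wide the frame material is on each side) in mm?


A picture frame. The border width is 78 mm.

Four thin pieces enclosing a rectangular opening — a picture frame. The two full-height stiles are 579 mm tall; the top rail sits at z = 501 and is 78 mm tall, so the border above the opening is 579 − 501 = 78 mm, matching the stile x-width.


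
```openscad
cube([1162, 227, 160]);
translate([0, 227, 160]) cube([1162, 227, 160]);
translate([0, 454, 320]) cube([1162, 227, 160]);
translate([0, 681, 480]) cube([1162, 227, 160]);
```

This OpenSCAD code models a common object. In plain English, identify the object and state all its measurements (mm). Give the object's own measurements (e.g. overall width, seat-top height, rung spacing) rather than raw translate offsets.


A straight staircase of 4 solid steps. Each step is 1162 mm wide (x), 227 mm deep (y, the going) and 160 mm tall (the rise). The first step rests on the floor; each subsequent step sits one going further in +y and one rise higher in +z, directly behind and above the previous step with no overlap.


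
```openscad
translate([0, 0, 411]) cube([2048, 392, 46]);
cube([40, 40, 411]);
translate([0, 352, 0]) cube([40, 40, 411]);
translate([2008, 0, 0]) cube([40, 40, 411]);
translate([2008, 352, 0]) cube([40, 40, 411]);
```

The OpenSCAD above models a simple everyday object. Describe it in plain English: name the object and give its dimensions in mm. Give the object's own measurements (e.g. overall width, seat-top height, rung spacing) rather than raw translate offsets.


A long wooden bench with a 2048 mm (x) × 392 mm (y) seat, 46 mm thick, its top surface 457 mm above the floor. Four 40 mm square legs at the seat corners, flush with the edges, run from z = 0 to the seat underside.


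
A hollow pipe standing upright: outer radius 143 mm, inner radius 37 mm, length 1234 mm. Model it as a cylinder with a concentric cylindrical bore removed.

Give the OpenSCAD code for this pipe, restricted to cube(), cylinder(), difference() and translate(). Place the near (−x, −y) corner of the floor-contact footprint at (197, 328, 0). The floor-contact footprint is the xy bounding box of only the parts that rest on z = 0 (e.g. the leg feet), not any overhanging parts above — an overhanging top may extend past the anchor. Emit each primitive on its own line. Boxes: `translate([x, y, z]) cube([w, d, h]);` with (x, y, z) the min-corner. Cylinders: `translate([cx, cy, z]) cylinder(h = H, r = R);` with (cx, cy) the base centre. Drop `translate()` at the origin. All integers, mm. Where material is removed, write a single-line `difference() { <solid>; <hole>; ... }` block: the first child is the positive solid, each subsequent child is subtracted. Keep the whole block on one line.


difference() { translate([340, 471, 0]) cylinder(h = 1234, r = 143); translate([340, 471, 0]) cylinder(h = 1234, r = 37); }


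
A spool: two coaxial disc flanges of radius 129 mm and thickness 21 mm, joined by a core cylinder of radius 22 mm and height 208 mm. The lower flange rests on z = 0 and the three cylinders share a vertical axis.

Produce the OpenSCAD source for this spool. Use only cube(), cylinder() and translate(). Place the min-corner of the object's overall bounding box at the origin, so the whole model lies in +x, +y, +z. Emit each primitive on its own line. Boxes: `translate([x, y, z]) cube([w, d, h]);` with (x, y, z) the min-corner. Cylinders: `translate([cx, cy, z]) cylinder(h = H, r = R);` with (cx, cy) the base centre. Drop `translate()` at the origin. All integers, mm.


translate([129, 129, 0]) cylinder(h = 21, r = 129);
translate([129, 129, 21]) cylinder(h = 208, r = 22);
translate([129, 129, 229]) cylinder(h = 21, r = 129);


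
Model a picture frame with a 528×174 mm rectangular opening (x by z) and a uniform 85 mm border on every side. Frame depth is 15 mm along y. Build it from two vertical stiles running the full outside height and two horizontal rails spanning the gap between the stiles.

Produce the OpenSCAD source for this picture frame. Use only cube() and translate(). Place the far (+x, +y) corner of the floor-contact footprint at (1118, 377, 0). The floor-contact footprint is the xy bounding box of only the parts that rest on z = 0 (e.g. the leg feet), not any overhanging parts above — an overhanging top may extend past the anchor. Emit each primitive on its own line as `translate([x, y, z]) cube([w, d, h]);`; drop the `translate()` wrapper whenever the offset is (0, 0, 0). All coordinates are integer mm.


translate([420, 362, 0]) cube([85, 15, 344]);
translate([1033, 362, 0]) cube([85, 15, 344]);
translate([505, 362, 0]) cube([528, 15, 85]);
translate([505, 362, 259]) cube([528, 15, 85]);


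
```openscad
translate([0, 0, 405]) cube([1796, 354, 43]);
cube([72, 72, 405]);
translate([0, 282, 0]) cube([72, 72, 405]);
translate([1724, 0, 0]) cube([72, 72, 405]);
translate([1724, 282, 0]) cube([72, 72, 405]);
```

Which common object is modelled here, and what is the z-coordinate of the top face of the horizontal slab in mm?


A bench. The seat-top height is 448 mm.

A long slab on four corner posts — a bench. The slab sits at z = 405 with thickness 43, so the top is 405 + 43 = 448 mm.


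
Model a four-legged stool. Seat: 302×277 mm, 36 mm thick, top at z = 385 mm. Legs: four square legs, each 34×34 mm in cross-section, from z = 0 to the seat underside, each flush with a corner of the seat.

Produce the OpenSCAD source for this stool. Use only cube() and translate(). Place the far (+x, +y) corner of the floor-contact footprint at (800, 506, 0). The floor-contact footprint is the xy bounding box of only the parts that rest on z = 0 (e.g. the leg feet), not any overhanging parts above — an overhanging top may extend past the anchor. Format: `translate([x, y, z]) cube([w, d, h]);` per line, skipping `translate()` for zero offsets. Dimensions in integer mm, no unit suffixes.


translate([498, 229, 349]) cube([302, 277, 36]);
translate([498, 229, 0]) cube([34, 34, 349]);
translate([766, 229, 0]) cube([34, 34, 349]);
translate([498, 472, 0]) cube([34, 34, 349]);
translate([766, 472, 0]) cube([34, 34, 349]);


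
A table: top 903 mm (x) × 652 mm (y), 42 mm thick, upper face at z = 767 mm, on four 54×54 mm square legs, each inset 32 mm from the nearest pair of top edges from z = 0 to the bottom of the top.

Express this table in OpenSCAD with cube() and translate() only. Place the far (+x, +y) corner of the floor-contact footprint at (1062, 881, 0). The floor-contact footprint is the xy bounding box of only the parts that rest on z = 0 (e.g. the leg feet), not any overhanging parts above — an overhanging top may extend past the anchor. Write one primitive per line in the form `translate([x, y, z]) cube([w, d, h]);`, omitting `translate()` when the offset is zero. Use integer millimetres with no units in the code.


// leg_h = 767 - 42 = 725
translate([191, 261, 725]) cube([903, 652, 42]);
translate([223, 293, 0]) cube([54, 54, 725]);
translate([1008, 293, 0]) cube([54, 54, 725]);
translate([223, 827, 0]) cube([54, 54, 725]);
translate([1008, 827, 0]) cube([54, 54, 725]);


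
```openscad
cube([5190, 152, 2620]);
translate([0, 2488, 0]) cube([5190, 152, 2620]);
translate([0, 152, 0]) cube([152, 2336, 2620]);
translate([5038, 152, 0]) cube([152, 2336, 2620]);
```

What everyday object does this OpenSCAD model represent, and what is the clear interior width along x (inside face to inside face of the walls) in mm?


A house (or room) frame. The interior width is 4886 mm.

Four 2620 mm walls enclosing a rectangle with no floor or roof — a room or house frame. Outside width is 5190 mm and wall thickness is 152 mm, so the interior width is 5190 − 2 × 152 = 4886 mm.


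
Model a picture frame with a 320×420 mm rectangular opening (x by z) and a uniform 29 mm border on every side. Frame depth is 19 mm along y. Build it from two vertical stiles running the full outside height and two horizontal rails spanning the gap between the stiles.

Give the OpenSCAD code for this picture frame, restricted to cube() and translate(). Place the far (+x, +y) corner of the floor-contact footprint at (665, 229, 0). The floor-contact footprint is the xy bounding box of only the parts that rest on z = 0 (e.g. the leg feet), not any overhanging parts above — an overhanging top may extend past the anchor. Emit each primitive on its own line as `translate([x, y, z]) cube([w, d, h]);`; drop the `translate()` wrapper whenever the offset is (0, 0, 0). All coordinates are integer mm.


translate([287, 210, 0]) cube([29, 19, 478]);
translate([636, 210, 0]) cube([29, 19, 478]);
translate([316, 210, 0]) cube([320, 19, 29]);
translate([316, 210, 449]) cube([320, 19, 29]);


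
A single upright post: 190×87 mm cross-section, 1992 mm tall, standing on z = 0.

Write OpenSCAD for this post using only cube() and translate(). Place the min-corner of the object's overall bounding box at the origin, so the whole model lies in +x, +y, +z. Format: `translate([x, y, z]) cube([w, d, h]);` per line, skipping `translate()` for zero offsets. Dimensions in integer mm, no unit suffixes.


cube([190, 87, 1992]);


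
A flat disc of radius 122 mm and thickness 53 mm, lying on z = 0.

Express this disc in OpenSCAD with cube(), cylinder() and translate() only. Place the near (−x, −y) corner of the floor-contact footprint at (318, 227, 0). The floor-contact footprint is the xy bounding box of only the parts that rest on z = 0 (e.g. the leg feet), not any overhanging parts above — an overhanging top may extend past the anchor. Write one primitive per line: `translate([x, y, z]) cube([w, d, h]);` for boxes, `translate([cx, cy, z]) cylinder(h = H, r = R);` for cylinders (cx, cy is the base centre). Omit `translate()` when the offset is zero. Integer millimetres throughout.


translate([440, 349, 0]) cylinder(h = 53, r = 122);


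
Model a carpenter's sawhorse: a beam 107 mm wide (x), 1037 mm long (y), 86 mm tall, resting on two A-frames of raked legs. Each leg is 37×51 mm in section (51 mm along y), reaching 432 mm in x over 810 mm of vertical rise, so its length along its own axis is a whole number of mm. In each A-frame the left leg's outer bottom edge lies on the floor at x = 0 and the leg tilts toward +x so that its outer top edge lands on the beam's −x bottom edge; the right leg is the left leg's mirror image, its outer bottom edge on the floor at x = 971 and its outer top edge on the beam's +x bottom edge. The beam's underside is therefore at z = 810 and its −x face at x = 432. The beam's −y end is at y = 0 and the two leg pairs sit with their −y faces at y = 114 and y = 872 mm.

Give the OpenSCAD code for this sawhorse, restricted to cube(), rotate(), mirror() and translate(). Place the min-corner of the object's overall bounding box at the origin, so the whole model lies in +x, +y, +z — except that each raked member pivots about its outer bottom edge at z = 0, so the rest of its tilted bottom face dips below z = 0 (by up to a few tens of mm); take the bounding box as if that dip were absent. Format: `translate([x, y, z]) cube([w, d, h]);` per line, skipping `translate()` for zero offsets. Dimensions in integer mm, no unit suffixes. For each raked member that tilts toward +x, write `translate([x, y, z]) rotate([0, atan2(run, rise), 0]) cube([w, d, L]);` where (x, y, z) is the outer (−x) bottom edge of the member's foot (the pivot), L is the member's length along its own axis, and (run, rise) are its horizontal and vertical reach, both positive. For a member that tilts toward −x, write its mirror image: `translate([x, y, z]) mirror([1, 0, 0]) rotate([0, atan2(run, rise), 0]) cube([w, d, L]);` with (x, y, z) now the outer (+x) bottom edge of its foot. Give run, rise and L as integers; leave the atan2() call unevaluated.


// leg length = √(432² + 810²) = 918
// right-leg outer foot x = 2·432 + 107 = 971
// beam min-corner = (432, 0, 810)
translate([432, 0, 810]) cube([107, 1037, 86]);
translate([0, 114, 0]) rotate([0, atan2(432, 810), 0]) cube([37, 51, 918]);
translate([971, 114, 0]) mirror([1, 0, 0]) rotate([0, atan2(432, 810), 0]) cube([37, 51, 918]);
translate([0, 872, 0]) rotate([0, atan2(432, 810), 0]) cube([37, 51, 918]);
translate([971, 872, 0]) mirror([1, 0, 0]) rotate([0, atan2(432, 810), 0]) cube([37, 51, 918]);


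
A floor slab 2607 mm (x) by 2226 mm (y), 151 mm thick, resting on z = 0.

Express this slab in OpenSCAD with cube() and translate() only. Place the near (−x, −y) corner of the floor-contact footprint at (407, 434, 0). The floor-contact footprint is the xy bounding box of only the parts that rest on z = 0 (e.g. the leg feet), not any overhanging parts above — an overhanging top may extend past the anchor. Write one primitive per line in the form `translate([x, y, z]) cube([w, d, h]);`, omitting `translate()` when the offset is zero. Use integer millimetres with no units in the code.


translate([407, 434, 0]) cube([2607, 2226, 151]);


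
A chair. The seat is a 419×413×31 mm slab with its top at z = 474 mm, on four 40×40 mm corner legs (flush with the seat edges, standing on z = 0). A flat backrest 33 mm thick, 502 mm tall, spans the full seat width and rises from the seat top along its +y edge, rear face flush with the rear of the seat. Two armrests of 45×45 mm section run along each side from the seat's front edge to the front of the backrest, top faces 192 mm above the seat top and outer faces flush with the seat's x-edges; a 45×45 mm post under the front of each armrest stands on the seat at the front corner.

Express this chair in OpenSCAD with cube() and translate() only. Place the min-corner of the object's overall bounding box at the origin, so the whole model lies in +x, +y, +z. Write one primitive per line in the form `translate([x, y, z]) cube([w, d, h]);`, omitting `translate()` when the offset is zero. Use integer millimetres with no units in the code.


translate([0, 0, 443]) cube([419, 413, 31]);
cube([40, 40, 443]);
translate([379, 0, 0]) cube([40, 40, 443]);
translate([0, 373, 0]) cube([40, 40, 443]);
translate([379, 373, 0]) cube([40, 40, 443]);
translate([0, 380, 474]) cube([419, 33, 502]);
translate([0, 0, 621]) cube([45, 380, 45]);
translate([374, 0, 621]) cube([45, 380, 45]);
translate([0, 0, 474]) cube([45, 45, 147]);
translate([374, 0, 474]) cube([45, 45, 147]);


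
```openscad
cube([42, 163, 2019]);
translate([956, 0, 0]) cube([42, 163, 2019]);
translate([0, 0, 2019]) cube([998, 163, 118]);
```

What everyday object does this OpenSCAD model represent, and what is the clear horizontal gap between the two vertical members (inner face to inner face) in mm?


A door frame. The clear opening width is 914 mm.

Two 2019 mm tall posts with a header on top — a door frame. The left jamb is 42 mm wide at x = 0; the right jamb starts at x = 956. The clear opening is 956 − 42 = 914 mm.


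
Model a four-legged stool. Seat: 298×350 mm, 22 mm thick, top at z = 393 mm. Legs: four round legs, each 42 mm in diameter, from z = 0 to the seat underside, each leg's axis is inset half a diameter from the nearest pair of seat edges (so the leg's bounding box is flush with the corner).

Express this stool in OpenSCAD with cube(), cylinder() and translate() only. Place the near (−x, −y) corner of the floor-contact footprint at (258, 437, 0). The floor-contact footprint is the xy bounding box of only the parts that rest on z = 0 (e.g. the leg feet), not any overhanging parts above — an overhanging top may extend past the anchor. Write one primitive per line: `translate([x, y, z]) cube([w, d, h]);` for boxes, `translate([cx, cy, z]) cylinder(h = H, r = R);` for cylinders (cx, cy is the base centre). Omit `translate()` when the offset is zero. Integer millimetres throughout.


translate([258, 437, 371]) cube([298, 350, 22]);
translate([279, 458, 0]) cylinder(h = 371, r = 21);
translate([535, 458, 0]) cylinder(h = 371, r = 21);
translate([279, 766, 0]) cylinder(h = 371, r = 21);
translate([535, 766, 0]) cylinder(h = 371, r = 21);


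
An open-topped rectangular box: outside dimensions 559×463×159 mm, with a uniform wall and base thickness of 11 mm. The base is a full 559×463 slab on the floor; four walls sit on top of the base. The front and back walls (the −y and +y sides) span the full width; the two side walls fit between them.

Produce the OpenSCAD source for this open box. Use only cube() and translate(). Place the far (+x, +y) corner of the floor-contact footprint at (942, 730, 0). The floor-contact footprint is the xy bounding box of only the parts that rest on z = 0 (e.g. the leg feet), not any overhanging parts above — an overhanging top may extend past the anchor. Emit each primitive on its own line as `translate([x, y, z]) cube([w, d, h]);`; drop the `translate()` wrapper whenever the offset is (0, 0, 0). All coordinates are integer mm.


translate([383, 267, 0]) cube([559, 463, 11]);
translate([383, 267, 11]) cube([559, 11, 148]);
translate([383, 719, 11]) cube([559, 11, 148]);
translate([383, 278, 11]) cube([11, 441, 148]);
translate([931, 278, 11]) cube([11, 441, 148]);


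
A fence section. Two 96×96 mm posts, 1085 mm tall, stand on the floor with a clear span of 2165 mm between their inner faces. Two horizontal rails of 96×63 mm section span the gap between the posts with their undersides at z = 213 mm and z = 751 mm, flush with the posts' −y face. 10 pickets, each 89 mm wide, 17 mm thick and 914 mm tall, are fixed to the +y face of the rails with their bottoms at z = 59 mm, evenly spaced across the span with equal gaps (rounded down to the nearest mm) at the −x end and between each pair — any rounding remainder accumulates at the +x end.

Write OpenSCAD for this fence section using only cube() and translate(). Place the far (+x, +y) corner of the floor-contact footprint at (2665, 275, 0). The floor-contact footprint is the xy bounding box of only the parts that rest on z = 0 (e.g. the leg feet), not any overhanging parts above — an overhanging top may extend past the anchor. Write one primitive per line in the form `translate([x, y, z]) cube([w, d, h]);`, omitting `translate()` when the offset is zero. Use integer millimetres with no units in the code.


translate([308, 179, 0]) cube([96, 96, 1085]);
translate([2569, 179, 0]) cube([96, 96, 1085]);
translate([404, 179, 213]) cube([2165, 96, 63]);
translate([404, 179, 751]) cube([2165, 96, 63]);
translate([519, 275, 59]) cube([89, 17, 914]);
translate([723, 275, 59]) cube([89, 17, 914]);
translate([927, 275, 59]) cube([89, 17, 914]);
translate([1131, 275, 59]) cube([89, 17, 914]);
translate([1335, 275, 59]) cube([89, 17, 914]);
translate([1539, 275, 59]) cube([89, 17, 914]);
translate([1743, 275, 59]) cube([89, 17, 914]);
translate([1947, 275, 59]) cube([89, 17, 914]);
translate([2151, 275, 59]) cube([89, 17, 914]);
translate([2355, 275, 59]) cube([89, 17, 914]);


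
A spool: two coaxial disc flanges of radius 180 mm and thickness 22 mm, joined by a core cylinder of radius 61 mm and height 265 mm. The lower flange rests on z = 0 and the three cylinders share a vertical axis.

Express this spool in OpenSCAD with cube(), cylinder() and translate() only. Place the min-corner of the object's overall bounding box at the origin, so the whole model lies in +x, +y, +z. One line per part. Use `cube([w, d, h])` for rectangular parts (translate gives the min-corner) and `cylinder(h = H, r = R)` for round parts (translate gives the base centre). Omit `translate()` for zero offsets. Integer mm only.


translate([180, 180, 0]) cylinder(h = 22, r = 180);
translate([180, 180, 22]) cylinder(h = 265, r = 61);
translate([180, 180, 287]) cylinder(h = 22, r = 180);


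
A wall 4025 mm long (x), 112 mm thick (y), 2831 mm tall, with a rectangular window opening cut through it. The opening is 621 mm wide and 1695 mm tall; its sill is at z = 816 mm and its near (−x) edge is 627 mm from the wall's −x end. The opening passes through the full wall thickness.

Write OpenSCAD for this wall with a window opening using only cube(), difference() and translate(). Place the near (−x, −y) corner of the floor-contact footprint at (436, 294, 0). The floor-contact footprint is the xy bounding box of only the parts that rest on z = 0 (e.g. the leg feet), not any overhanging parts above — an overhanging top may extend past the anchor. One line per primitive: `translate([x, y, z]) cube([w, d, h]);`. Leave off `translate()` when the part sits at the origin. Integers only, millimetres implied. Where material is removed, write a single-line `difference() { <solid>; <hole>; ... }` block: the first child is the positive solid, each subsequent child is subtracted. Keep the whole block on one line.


difference() { translate([436, 294, 0]) cube([4025, 112, 2831]); translate([1063, 294, 816]) cube([621, 112, 1695]); }


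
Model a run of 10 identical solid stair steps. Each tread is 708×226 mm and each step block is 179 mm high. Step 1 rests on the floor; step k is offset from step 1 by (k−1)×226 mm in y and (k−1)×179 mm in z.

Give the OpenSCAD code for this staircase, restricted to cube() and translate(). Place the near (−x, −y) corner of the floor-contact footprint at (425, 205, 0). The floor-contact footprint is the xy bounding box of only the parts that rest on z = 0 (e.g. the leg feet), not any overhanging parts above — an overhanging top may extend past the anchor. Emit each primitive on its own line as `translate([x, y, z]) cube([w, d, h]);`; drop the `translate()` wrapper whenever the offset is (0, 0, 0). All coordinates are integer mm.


translate([425, 205, 0]) cube([708, 226, 179]);
translate([425, 431, 179]) cube([708, 226, 179]);
translate([425, 657, 358]) cube([708, 226, 179]);
translate([425, 883, 537]) cube([708, 226, 179]);
translate([425, 1109, 716]) cube([708, 226, 179]);
translate([425, 1335, 895]) cube([708, 226, 179]);
translate([425, 1561, 1074]) cube([708, 226, 179]);
translate([425, 1787, 1253]) cube([708, 226, 179]);
translate([425, 2013, 1432]) cube([708, 226, 179]);
translate([425, 2239, 1611]) cube([708, 226, 179]);


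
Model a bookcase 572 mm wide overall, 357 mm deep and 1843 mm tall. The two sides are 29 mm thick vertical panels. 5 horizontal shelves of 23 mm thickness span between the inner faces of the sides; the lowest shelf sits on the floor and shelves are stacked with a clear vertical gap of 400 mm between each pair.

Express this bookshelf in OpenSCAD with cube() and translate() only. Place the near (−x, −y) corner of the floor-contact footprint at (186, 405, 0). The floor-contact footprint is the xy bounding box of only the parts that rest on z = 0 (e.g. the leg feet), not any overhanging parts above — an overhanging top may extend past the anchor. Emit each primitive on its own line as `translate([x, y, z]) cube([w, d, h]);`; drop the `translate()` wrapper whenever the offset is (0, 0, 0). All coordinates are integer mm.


translate([186, 405, 0]) cube([29, 357, 1843]);
translate([729, 405, 0]) cube([29, 357, 1843]);
translate([215, 405, 0]) cube([514, 357, 23]);
translate([215, 405, 423]) cube([514, 357, 23]);
translate([215, 405, 846]) cube([514, 357, 23]);
translate([215, 405, 1269]) cube([514, 357, 23]);
translate([215, 405, 1692]) cube([514, 357, 23]);


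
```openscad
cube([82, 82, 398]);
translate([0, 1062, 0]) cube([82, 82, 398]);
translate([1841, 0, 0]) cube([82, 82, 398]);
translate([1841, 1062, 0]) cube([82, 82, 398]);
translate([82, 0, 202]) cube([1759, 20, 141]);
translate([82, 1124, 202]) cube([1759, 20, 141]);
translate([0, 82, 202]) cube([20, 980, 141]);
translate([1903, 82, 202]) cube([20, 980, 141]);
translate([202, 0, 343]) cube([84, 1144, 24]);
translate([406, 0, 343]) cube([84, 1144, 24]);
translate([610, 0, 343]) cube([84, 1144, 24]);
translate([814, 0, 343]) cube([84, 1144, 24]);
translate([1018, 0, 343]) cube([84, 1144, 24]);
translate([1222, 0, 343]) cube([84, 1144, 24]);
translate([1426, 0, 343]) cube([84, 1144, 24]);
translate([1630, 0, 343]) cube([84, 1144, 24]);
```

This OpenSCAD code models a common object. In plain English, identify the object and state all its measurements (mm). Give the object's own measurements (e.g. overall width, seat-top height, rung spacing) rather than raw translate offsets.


A bed frame 1923 mm long (x) by 1144 mm wide (y). Four 82×82 mm corner posts, 398 mm tall, at the corners of the footprint. Four rails of 20 mm thickness and 141 mm height run between adjacent posts with their undersides at z = 202 mm, their outer faces flush with the outside of the frame (the two x-running rails run between the posts' inner faces; the two y-running rails run between the posts' inner faces). 8 slats, each 84 mm wide (x) and 24 mm thick, lie across the top of the two x-running rails, running the full 1144 mm width of the frame in y; along x they sit between the end posts with a 120 mm gap after the −x posts and between neighbouring slats, leaving 127 mm before the +x posts.


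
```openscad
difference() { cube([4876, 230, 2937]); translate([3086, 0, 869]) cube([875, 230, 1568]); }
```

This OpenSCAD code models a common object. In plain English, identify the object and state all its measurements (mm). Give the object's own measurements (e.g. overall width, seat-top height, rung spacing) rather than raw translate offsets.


A wall 4876 mm long (x), 230 mm thick (y), 2937 mm tall, with a rectangular window opening cut through it. The opening is 875 mm wide and 1568 mm tall; its sill is at z = 869 mm and its near (−x) edge is 3086 mm from the wall's −x end. The opening passes through the full wall thickness.


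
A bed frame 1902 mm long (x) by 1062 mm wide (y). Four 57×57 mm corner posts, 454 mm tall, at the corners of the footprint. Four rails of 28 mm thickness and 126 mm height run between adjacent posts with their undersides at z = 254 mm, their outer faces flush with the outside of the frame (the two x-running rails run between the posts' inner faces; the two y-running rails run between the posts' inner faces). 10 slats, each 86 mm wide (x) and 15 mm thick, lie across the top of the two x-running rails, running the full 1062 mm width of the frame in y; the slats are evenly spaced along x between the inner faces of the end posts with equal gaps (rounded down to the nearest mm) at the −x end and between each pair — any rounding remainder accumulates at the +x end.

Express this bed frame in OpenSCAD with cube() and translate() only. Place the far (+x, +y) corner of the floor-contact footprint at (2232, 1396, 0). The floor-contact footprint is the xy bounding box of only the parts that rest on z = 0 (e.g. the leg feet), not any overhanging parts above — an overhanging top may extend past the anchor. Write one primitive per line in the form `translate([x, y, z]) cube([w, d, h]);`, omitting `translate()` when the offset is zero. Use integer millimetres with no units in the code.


translate([330, 334, 0]) cube([57, 57, 454]);
translate([330, 1339, 0]) cube([57, 57, 454]);
translate([2175, 334, 0]) cube([57, 57, 454]);
translate([2175, 1339, 0]) cube([57, 57, 454]);
translate([387, 334, 254]) cube([1788, 28, 126]);
translate([387, 1368, 254]) cube([1788, 28, 126]);
translate([330, 391, 254]) cube([28, 948, 126]);
translate([2204, 391, 254]) cube([28, 948, 126]);
translate([471, 334, 380]) cube([86, 1062, 15]);
translate([641, 334, 380]) cube([86, 1062, 15]);
translate([811, 334, 380]) cube([86, 1062, 15]);
translate([981, 334, 380]) cube([86, 1062, 15]);
translate([1151, 334, 380]) cube([86, 1062, 15]);
translate([1321, 334, 380]) cube([86, 1062, 15]);
translate([1491, 334, 380]) cube([86, 1062, 15]);
translate([1661, 334, 380]) cube([86, 1062, 15]);
translate([1831, 334, 380]) cube([86, 1062, 15]);
translate([2001, 334, 380]) cube([86, 1062, 15]);


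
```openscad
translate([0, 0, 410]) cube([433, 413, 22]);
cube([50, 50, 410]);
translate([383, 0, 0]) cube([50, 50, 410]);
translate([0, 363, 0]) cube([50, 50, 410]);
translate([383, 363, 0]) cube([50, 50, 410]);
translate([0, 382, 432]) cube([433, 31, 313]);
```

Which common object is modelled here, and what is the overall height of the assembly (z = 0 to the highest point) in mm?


A chair. The overall height is 745 mm.

A slab on four corner posts with a tall panel at the back — a chair. The seat slab sits at z = 410 with thickness 22, and the 313 mm backrest starts at the seat top, so the overall height is 410 + 22 + 313 = 745 mm.


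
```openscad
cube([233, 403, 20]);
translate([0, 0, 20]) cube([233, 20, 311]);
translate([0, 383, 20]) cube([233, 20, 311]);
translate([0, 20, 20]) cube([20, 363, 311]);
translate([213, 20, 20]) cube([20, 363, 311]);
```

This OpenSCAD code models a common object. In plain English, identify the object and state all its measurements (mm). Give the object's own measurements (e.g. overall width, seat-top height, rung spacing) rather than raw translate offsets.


An open-topped rectangular box: outside dimensions 233×403×331 mm, with a uniform wall and base thickness of 20 mm. The base is a full 233×403 slab on the floor; four walls sit on top of the base. The front and back walls (the −y and +y sides) span the full width; the two side walls fit between them.


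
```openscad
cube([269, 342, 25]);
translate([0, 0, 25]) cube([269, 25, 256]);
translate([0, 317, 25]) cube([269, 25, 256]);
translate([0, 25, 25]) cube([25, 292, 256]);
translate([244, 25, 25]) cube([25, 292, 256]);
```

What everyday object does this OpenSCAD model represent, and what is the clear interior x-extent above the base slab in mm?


An open box. The internal width is 219 mm.

A 269×342 base slab with four walls standing on it — an open box. The base is 269 mm wide and the walls are 25 mm thick, so the internal width is 269 − 2 × 25 = 219 mm.


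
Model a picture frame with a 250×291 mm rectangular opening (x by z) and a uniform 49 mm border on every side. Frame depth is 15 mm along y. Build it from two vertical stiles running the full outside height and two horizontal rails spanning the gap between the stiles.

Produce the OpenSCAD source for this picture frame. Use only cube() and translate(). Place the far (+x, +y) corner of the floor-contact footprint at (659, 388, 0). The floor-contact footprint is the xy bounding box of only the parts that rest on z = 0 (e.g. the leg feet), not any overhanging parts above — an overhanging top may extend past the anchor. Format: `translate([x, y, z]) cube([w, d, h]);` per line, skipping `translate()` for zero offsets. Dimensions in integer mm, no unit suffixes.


translate([311, 373, 0]) cube([49, 15, 389]);
translate([610, 373, 0]) cube([49, 15, 389]);
translate([360, 373, 0]) cube([250, 15, 49]);
translate([360, 373, 340]) cube([250, 15, 49]);


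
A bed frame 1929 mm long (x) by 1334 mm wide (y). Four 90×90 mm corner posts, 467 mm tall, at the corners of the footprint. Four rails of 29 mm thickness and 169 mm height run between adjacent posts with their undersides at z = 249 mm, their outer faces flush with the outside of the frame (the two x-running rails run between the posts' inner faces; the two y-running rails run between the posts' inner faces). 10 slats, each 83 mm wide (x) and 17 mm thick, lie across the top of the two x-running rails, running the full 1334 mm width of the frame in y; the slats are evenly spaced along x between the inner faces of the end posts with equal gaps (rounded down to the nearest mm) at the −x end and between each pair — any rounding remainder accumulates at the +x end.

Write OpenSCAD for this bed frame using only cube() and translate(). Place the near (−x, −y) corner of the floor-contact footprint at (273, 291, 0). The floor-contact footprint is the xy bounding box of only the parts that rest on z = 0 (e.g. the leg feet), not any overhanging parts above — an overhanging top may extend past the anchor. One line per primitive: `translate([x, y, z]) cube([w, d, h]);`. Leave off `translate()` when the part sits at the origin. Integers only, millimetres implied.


// slat z = rail_z + rail_h = 249 + 169 = 418
// slat gap = ⌊(1749 − 10·83) / 11⌋ = 83
translate([273, 291, 0]) cube([90, 90, 467]);
translate([273, 1535, 0]) cube([90, 90, 467]);
translate([2112, 291, 0]) cube([90, 90, 467]);
translate([2112, 1535, 0]) cube([90, 90, 467]);
translate([363, 291, 249]) cube([1749, 29, 169]);
translate([363, 1596, 249]) cube([1749, 29, 169]);
translate([273, 381, 249]) cube([29, 1154, 169]);
translate([2173, 381, 249]) cube([29, 1154, 169]);
translate([446, 291, 418]) cube([83, 1334, 17]);
translate([612, 291, 418]) cube([83, 1334, 17]);
translate([778, 291, 418]) cube([83, 1334, 17]);
translate([944, 291, 418]) cube([83, 1334, 17]);
translate([1110, 291, 418]) cube([83, 1334, 17]);
translate([1276, 291, 418]) cube([83, 1334, 17]);
translate([1442, 291, 418]) cube([83, 1334, 17]);
translate([1608, 291, 418]) cube([83, 1334, 17]);
translate([1774, 291, 418]) cube([83, 1334, 17]);
translate([1940, 291, 418]) cube([83, 1334, 17]);


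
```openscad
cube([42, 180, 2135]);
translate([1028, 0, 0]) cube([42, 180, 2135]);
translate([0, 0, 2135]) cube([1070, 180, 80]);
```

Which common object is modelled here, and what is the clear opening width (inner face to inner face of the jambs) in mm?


A door frame. The clear opening width is 986 mm.

Two 2135 mm tall posts with a header on top — a door frame. The left jamb is 42 mm wide at x = 0; the right jamb starts at x = 1028. The clear opening is 1028 − 42 = 986 mm.


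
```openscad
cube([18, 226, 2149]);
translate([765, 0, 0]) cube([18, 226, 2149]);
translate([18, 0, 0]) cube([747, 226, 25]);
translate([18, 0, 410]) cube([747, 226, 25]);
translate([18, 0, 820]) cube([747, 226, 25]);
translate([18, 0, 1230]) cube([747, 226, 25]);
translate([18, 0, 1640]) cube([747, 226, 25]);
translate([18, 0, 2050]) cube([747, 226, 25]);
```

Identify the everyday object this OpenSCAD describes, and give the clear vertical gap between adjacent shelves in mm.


A bookshelf. The clear shelf gap is 385 mm.

Two tall side panels with 6 horizontal boards between them — a bookshelf. The first two shelf undersides are at z = 0 and z = 410; with shelf thickness 25, the clear gap is 410 − 0 − 25 = 385 mm.


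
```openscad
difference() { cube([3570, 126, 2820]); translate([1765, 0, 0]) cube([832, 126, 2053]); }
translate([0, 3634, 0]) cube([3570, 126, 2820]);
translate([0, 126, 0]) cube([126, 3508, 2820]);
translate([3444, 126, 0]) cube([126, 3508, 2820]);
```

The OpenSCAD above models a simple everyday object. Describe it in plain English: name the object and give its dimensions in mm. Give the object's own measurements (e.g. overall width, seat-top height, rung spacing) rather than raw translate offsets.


A single room: four walls, each 2820 mm tall and 126 mm thick, enclosing an outside footprint 3570×3760 mm (x × y), no floor or roof. The front and back walls (−y and +y sides) run the full x-width; the side walls fit between their inner faces. A door opening 832 mm wide and 2053 mm tall is cut through the front wall from the floor up, its −x edge 1765 mm from the wall's −x end.
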